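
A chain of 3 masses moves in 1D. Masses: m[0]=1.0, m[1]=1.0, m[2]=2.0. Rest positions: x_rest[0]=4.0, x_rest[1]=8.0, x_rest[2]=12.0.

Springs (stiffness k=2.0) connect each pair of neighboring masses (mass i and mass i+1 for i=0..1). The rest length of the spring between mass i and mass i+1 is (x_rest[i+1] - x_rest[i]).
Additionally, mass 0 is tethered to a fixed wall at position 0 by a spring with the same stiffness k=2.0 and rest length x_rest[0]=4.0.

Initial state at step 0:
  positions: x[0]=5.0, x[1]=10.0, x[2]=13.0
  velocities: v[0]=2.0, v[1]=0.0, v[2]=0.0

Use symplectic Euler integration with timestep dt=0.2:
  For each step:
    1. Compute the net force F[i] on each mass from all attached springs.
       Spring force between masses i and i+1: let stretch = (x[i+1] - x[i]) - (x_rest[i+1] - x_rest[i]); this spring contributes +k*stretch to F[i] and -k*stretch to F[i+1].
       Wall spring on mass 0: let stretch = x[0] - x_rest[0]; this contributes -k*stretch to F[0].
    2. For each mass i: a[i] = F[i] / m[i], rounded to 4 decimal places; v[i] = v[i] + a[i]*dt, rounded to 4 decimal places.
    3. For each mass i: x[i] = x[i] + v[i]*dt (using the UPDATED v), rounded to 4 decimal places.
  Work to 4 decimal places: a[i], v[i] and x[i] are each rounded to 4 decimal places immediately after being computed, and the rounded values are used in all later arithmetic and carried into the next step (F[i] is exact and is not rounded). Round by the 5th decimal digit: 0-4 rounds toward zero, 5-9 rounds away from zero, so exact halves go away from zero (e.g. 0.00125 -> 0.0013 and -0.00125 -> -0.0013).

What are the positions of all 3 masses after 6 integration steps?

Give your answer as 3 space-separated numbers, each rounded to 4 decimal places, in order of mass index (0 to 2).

Step 0: x=[5.0000 10.0000 13.0000] v=[2.0000 0.0000 0.0000]
Step 1: x=[5.4000 9.8400 13.0400] v=[2.0000 -0.8000 0.2000]
Step 2: x=[5.7232 9.5808 13.1120] v=[1.6160 -1.2960 0.3600]
Step 3: x=[5.8972 9.2955 13.2028] v=[0.8698 -1.4266 0.4538]
Step 4: x=[5.8712 9.0509 13.2973] v=[-0.1298 -1.2230 0.4723]
Step 5: x=[5.6299 8.8916 13.3819] v=[-1.2064 -0.7963 0.4230]
Step 6: x=[5.1992 8.8306 13.4469] v=[-2.1537 -0.3049 0.3249]

Answer: 5.1992 8.8306 13.4469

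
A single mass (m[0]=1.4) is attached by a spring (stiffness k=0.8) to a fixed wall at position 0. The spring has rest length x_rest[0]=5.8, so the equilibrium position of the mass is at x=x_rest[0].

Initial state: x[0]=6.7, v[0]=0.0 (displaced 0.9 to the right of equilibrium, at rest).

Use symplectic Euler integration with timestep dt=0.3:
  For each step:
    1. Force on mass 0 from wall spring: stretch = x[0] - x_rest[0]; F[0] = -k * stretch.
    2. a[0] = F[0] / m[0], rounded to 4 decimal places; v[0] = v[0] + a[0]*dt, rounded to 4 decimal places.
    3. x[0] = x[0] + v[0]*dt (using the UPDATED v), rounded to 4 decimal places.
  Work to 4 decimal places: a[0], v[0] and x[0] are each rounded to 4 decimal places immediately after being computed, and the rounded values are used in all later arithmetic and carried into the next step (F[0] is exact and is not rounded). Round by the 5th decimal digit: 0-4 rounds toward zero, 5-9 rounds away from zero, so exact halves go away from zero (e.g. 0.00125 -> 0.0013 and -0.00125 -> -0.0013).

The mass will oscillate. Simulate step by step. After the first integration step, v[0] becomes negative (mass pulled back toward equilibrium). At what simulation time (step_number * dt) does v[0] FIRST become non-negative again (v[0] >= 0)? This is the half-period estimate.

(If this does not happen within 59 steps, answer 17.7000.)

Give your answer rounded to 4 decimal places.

Answer: 4.2000

Derivation:
Step 0: x=[6.7000] v=[0.0000]
Step 1: x=[6.6537] v=[-0.1543]
Step 2: x=[6.5635] v=[-0.3006]
Step 3: x=[6.4341] v=[-0.4315]
Step 4: x=[6.2720] v=[-0.5402]
Step 5: x=[6.0857] v=[-0.6211]
Step 6: x=[5.8847] v=[-0.6701]
Step 7: x=[5.6793] v=[-0.6846]
Step 8: x=[5.4801] v=[-0.6639]
Step 9: x=[5.2974] v=[-0.6091]
Step 10: x=[5.1405] v=[-0.5229]
Step 11: x=[5.0176] v=[-0.4098]
Step 12: x=[4.9349] v=[-0.2757]
Step 13: x=[4.8967] v=[-0.1274]
Step 14: x=[4.9050] v=[0.0275]
First v>=0 after going negative at step 14, time=4.2000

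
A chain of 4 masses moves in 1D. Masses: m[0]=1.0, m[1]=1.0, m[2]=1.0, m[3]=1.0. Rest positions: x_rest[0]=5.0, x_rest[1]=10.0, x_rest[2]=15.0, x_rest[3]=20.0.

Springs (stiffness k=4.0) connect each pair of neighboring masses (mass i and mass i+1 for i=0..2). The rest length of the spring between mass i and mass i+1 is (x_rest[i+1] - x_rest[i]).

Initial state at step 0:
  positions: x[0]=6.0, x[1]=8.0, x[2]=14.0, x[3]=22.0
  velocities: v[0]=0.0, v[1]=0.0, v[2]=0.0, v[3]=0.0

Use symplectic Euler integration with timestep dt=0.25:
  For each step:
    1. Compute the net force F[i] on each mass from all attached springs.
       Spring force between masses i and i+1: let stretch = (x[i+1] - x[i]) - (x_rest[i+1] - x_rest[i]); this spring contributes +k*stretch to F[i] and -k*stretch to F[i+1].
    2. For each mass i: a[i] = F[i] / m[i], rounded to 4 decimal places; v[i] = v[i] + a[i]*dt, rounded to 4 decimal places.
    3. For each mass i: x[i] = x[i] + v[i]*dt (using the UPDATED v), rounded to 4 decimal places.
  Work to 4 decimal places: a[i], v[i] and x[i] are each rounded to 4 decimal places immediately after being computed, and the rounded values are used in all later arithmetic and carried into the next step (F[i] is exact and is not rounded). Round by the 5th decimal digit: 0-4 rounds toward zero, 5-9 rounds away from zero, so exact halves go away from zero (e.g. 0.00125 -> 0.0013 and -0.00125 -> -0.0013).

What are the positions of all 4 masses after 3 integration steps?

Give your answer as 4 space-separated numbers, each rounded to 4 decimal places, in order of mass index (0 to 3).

Step 0: x=[6.0000 8.0000 14.0000 22.0000] v=[0.0000 0.0000 0.0000 0.0000]
Step 1: x=[5.2500 9.0000 14.5000 21.2500] v=[-3.0000 4.0000 2.0000 -3.0000]
Step 2: x=[4.1875 10.4375 15.3125 20.0625] v=[-4.2500 5.7500 3.2500 -4.7500]
Step 3: x=[3.4375 11.5313 16.0938 18.9375] v=[-3.0000 4.3750 3.1250 -4.5000]

Answer: 3.4375 11.5313 16.0938 18.9375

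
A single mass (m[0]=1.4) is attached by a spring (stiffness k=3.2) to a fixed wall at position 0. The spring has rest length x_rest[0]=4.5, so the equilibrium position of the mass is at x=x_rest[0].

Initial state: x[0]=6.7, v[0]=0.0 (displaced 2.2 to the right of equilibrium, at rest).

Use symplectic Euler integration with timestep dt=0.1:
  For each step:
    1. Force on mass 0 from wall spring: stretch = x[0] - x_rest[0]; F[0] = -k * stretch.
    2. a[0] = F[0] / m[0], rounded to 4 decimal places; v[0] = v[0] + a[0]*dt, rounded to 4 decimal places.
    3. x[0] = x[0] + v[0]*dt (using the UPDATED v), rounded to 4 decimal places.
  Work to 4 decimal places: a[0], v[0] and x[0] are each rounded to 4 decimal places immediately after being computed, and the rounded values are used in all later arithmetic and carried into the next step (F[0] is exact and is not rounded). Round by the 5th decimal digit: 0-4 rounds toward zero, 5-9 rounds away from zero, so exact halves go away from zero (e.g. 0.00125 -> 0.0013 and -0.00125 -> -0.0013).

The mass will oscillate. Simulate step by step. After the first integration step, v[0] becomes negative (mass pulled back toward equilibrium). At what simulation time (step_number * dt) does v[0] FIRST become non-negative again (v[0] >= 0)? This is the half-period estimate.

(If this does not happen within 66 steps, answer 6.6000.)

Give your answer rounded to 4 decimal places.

Answer: 2.1000

Derivation:
Step 0: x=[6.7000] v=[0.0000]
Step 1: x=[6.6497] v=[-0.5029]
Step 2: x=[6.5503] v=[-0.9943]
Step 3: x=[6.4040] v=[-1.4629]
Step 4: x=[6.2142] v=[-1.8981]
Step 5: x=[5.9852] v=[-2.2899]
Step 6: x=[5.7223] v=[-2.6294]
Step 7: x=[5.4314] v=[-2.9088]
Step 8: x=[5.1192] v=[-3.1217]
Step 9: x=[4.7929] v=[-3.2632]
Step 10: x=[4.4599] v=[-3.3302]
Step 11: x=[4.1278] v=[-3.3210]
Step 12: x=[3.8042] v=[-3.2359]
Step 13: x=[3.4965] v=[-3.0769]
Step 14: x=[3.2118] v=[-2.8475]
Step 15: x=[2.9565] v=[-2.5531]
Step 16: x=[2.7365] v=[-2.2003]
Step 17: x=[2.5568] v=[-1.7972]
Step 18: x=[2.4215] v=[-1.3530]
Step 19: x=[2.3337] v=[-0.8779]
Step 20: x=[2.2954] v=[-0.3828]
Step 21: x=[2.3075] v=[0.1211]
First v>=0 after going negative at step 21, time=2.1000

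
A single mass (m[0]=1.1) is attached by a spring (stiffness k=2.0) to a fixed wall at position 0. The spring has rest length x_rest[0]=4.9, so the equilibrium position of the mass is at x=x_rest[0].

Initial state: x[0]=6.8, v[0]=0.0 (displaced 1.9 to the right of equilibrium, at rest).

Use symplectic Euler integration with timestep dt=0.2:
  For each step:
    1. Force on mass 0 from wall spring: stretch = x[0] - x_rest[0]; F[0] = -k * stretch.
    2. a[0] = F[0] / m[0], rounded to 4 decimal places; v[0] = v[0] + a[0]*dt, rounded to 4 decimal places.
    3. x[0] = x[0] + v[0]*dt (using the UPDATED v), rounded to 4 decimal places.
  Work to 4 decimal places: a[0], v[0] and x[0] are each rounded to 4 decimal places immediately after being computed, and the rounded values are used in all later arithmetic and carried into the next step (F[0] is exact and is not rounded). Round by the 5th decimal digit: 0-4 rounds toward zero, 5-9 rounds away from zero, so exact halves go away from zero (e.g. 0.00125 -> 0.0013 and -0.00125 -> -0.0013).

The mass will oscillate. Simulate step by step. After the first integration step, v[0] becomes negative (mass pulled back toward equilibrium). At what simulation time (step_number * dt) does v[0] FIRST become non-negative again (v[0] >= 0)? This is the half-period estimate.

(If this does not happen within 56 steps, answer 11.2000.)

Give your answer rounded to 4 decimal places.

Answer: 2.4000

Derivation:
Step 0: x=[6.8000] v=[0.0000]
Step 1: x=[6.6618] v=[-0.6909]
Step 2: x=[6.3955] v=[-1.3316]
Step 3: x=[6.0204] v=[-1.8754]
Step 4: x=[5.5638] v=[-2.2828]
Step 5: x=[5.0590] v=[-2.5242]
Step 6: x=[4.5426] v=[-2.5820]
Step 7: x=[4.0522] v=[-2.4520]
Step 8: x=[3.6235] v=[-2.1437]
Step 9: x=[3.2876] v=[-1.6795]
Step 10: x=[3.0690] v=[-1.0932]
Step 11: x=[2.9835] v=[-0.4274]
Step 12: x=[3.0374] v=[0.2695]
First v>=0 after going negative at step 12, time=2.4000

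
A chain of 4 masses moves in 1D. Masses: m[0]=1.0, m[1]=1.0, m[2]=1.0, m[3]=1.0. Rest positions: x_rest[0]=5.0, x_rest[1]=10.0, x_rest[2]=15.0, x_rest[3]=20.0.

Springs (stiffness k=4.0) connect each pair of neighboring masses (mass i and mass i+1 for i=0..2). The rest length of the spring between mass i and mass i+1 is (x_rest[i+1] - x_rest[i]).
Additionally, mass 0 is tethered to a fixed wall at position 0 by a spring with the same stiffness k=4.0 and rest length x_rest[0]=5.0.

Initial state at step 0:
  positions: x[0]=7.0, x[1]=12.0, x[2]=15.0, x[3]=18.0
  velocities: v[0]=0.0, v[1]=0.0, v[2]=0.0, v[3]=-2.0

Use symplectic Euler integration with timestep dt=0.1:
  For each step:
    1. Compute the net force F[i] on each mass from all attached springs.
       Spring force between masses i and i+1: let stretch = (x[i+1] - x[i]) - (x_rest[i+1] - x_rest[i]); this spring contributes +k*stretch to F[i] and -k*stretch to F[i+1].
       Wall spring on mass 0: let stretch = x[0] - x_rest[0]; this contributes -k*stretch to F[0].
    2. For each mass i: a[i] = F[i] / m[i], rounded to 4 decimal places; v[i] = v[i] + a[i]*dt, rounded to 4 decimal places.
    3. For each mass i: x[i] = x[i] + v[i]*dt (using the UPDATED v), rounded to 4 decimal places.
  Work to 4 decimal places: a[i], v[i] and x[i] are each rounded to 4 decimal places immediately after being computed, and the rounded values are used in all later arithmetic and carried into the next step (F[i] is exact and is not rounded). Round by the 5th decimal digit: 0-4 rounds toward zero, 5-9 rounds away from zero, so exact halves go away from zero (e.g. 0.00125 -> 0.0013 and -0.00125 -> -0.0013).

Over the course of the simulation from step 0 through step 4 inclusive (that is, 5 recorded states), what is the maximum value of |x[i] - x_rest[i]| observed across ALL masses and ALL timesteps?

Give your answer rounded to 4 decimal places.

Step 0: x=[7.0000 12.0000 15.0000 18.0000] v=[0.0000 0.0000 0.0000 -2.0000]
Step 1: x=[6.9200 11.9200 15.0000 17.8800] v=[-0.8000 -0.8000 0.0000 -1.2000]
Step 2: x=[6.7632 11.7632 14.9920 17.8448] v=[-1.5680 -1.5680 -0.0800 -0.3520]
Step 3: x=[6.5359 11.5356 14.9690 17.8955] v=[-2.2733 -2.2765 -0.2304 0.5069]
Step 4: x=[6.2471 11.2453 14.9257 18.0291] v=[-2.8878 -2.9030 -0.4332 1.3363]
Max displacement = 2.1552

Answer: 2.1552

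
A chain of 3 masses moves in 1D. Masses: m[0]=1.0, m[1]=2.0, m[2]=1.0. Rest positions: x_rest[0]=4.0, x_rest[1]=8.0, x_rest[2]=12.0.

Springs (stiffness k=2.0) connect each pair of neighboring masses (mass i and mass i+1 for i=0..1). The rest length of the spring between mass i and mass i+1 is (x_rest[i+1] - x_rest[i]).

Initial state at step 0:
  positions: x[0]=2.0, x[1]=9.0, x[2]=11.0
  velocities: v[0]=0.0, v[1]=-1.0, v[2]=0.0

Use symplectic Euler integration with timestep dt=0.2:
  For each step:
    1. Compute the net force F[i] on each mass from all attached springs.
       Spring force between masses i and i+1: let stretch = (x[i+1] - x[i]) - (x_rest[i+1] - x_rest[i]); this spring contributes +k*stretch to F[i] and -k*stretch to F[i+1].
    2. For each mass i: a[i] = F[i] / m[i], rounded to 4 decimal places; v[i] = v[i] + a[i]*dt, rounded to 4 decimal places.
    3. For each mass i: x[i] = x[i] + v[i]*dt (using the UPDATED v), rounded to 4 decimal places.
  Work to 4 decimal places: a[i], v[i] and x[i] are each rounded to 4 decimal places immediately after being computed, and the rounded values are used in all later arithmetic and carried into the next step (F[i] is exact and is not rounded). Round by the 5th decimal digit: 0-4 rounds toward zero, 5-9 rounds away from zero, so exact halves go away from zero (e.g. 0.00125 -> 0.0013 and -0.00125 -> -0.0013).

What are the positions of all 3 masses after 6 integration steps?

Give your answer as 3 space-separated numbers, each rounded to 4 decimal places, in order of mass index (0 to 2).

Step 0: x=[2.0000 9.0000 11.0000] v=[0.0000 -1.0000 0.0000]
Step 1: x=[2.2400 8.6000 11.1600] v=[1.2000 -2.0000 0.8000]
Step 2: x=[2.6688 8.0480 11.4352] v=[2.1440 -2.7600 1.3760]
Step 3: x=[3.2079 7.4163 11.7594] v=[2.6957 -3.1584 1.6211]
Step 4: x=[3.7637 6.7900 12.0562] v=[2.7791 -3.1315 1.4839]
Step 5: x=[4.2416 6.2533 12.2517] v=[2.3896 -2.6835 0.9774]
Step 6: x=[4.5605 5.8761 12.2873] v=[1.5943 -1.8862 0.1780]

Answer: 4.5605 5.8761 12.2873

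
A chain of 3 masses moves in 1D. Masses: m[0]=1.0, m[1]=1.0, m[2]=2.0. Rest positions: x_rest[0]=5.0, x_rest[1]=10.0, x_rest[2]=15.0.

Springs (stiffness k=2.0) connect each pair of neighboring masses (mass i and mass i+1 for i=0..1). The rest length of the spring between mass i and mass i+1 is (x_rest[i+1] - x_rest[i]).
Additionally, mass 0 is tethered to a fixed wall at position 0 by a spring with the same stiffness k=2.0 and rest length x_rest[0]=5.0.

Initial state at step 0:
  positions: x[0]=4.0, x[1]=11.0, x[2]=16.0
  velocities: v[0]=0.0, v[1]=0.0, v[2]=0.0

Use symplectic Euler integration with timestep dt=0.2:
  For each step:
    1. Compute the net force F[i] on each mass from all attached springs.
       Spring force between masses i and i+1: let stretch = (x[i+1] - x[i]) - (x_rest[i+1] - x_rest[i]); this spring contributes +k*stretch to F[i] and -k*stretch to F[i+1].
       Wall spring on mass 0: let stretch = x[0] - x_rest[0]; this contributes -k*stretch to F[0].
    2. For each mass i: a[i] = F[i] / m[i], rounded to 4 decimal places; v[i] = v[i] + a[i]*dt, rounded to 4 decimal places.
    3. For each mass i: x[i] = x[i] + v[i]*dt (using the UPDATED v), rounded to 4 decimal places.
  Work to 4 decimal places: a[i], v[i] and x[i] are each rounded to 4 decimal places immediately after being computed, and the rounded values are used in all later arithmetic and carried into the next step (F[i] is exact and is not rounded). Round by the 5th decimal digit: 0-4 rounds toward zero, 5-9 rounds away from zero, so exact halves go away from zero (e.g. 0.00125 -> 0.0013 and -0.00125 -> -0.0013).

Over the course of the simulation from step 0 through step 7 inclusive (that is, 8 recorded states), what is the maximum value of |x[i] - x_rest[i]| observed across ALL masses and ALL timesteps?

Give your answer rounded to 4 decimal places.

Answer: 1.3254

Derivation:
Step 0: x=[4.0000 11.0000 16.0000] v=[0.0000 0.0000 0.0000]
Step 1: x=[4.2400 10.8400 16.0000] v=[1.2000 -0.8000 0.0000]
Step 2: x=[4.6688 10.5648 15.9936] v=[2.1440 -1.3760 -0.0320]
Step 3: x=[5.1958 10.2522 15.9700] v=[2.6349 -1.5629 -0.1178]
Step 4: x=[5.7116 9.9925 15.9177] v=[2.5791 -1.2983 -0.2614]
Step 5: x=[6.1130 9.8644 15.8284] v=[2.0068 -0.6406 -0.4464]
Step 6: x=[6.3254 9.9133 15.7006] v=[1.0622 0.2444 -0.6392]
Step 7: x=[6.3188 10.1381 15.5413] v=[-0.0328 1.1242 -0.7967]
Max displacement = 1.3254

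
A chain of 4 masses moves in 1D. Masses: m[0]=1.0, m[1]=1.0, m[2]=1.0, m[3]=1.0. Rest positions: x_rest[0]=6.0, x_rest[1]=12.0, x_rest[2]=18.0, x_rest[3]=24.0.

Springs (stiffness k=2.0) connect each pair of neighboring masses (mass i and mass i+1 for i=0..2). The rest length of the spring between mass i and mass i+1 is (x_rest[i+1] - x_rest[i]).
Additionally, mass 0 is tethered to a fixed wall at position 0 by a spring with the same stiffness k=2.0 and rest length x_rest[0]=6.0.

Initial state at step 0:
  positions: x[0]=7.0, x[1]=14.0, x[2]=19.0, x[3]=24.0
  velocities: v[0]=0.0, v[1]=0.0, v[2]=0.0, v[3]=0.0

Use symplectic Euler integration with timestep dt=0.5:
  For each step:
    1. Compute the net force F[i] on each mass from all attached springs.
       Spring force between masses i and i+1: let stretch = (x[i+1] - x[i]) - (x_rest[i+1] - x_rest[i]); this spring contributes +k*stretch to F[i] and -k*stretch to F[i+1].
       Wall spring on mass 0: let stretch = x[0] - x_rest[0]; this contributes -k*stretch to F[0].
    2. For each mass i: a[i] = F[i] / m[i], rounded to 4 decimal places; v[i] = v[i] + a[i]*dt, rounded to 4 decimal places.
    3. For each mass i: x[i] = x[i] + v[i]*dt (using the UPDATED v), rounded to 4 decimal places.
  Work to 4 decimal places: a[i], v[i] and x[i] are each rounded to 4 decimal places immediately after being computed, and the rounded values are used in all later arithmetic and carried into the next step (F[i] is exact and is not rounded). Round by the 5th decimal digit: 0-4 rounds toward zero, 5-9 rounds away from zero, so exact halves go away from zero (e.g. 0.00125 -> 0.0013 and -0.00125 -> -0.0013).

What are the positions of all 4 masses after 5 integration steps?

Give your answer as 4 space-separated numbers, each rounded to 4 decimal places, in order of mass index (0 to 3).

Answer: 5.0938 11.5000 18.5000 24.7500

Derivation:
Step 0: x=[7.0000 14.0000 19.0000 24.0000] v=[0.0000 0.0000 0.0000 0.0000]
Step 1: x=[7.0000 13.0000 19.0000 24.5000] v=[0.0000 -2.0000 0.0000 1.0000]
Step 2: x=[6.5000 12.0000 18.7500 25.2500] v=[-1.0000 -2.0000 -0.5000 1.5000]
Step 3: x=[5.5000 11.6250 18.3750 25.7500] v=[-2.0000 -0.7500 -0.7500 1.0000]
Step 4: x=[4.8125 11.5625 18.3125 25.5625] v=[-1.3750 -0.1250 -0.1250 -0.3750]
Step 5: x=[5.0938 11.5000 18.5000 24.7500] v=[0.5625 -0.1250 0.3750 -1.6250]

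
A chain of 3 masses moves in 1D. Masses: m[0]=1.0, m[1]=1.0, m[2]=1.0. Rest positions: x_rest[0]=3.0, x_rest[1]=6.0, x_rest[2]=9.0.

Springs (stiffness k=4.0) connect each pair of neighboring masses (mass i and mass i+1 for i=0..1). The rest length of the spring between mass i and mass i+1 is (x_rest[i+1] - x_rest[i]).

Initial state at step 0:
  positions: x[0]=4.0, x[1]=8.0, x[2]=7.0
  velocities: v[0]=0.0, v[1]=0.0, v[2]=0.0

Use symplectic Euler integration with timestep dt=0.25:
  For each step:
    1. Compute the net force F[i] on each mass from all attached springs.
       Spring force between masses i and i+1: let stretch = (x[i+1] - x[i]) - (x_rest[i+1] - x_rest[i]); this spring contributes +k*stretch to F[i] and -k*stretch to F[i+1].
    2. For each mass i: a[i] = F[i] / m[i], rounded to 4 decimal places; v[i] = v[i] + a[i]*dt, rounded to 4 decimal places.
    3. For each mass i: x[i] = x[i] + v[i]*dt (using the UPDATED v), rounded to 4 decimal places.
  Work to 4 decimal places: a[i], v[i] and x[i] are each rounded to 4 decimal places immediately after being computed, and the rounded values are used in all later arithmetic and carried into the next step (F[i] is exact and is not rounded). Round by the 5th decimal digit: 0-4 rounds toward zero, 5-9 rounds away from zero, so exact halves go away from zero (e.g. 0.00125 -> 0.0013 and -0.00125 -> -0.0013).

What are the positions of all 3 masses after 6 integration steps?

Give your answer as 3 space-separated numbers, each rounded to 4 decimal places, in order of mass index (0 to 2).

Step 0: x=[4.0000 8.0000 7.0000] v=[0.0000 0.0000 0.0000]
Step 1: x=[4.2500 6.7500 8.0000] v=[1.0000 -5.0000 4.0000]
Step 2: x=[4.3750 5.1875 9.4375] v=[0.5000 -6.2500 5.7500]
Step 3: x=[3.9531 4.4844 10.5625] v=[-1.6875 -2.8125 4.5000]
Step 4: x=[2.9141 5.1680 10.9180] v=[-4.1562 2.7343 1.4219]
Step 5: x=[1.6885 6.7256 10.5860] v=[-4.9023 6.2304 -1.3281]
Step 6: x=[0.9722 7.9890 10.0389] v=[-2.8652 5.0537 -2.1885]

Answer: 0.9722 7.9890 10.0389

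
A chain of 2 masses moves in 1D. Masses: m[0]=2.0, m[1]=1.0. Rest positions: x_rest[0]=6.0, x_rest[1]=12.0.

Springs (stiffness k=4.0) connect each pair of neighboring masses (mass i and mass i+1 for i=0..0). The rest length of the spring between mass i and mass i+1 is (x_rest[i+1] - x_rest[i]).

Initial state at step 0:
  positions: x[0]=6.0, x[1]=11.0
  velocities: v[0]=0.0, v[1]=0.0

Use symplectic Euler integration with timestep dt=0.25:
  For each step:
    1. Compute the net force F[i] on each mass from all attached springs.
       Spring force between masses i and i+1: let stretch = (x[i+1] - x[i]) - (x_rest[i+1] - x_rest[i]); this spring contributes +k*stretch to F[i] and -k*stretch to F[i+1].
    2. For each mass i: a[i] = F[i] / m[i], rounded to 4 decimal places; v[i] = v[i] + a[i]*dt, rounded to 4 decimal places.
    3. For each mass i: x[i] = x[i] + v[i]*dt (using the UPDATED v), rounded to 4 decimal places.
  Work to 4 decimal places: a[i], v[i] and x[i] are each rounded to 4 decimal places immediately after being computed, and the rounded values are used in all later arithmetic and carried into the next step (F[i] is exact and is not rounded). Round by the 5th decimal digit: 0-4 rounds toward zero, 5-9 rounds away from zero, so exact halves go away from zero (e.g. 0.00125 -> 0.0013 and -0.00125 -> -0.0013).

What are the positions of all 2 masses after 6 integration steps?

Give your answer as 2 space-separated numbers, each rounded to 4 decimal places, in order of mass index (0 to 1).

Answer: 5.4501 12.0999

Derivation:
Step 0: x=[6.0000 11.0000] v=[0.0000 0.0000]
Step 1: x=[5.8750 11.2500] v=[-0.5000 1.0000]
Step 2: x=[5.6719 11.6563] v=[-0.8125 1.6250]
Step 3: x=[5.4668 12.0665] v=[-0.8203 1.6406]
Step 4: x=[5.3367 12.3267] v=[-0.5205 1.0409]
Step 5: x=[5.3303 12.3394] v=[-0.0255 0.0509]
Step 6: x=[5.4501 12.0999] v=[0.4791 -0.9582]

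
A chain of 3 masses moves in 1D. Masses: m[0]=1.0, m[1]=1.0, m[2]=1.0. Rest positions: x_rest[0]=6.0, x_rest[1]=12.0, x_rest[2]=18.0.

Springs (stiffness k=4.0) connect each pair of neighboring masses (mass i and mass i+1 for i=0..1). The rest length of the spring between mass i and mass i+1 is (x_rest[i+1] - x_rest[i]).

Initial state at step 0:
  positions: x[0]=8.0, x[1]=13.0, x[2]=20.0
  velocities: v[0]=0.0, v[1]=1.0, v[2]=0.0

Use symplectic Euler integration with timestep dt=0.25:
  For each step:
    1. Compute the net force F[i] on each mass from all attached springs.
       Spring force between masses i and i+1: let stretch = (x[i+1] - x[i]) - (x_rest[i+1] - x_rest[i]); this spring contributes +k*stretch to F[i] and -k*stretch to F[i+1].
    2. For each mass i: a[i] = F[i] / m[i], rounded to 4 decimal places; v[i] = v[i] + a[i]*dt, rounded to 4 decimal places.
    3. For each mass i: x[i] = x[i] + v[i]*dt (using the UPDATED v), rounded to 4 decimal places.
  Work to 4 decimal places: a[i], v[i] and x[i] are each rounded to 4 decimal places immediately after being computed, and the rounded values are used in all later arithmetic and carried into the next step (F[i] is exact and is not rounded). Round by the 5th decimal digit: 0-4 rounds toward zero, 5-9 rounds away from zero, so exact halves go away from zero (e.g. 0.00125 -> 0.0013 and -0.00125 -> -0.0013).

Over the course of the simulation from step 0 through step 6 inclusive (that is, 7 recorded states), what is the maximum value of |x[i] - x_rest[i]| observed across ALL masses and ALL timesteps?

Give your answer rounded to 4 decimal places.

Step 0: x=[8.0000 13.0000 20.0000] v=[0.0000 1.0000 0.0000]
Step 1: x=[7.7500 13.7500 19.7500] v=[-1.0000 3.0000 -1.0000]
Step 2: x=[7.5000 14.5000 19.5000] v=[-1.0000 3.0000 -1.0000]
Step 3: x=[7.5000 14.7500 19.5000] v=[0.0000 1.0000 0.0000]
Step 4: x=[7.8125 14.3750 19.8125] v=[1.2500 -1.5000 1.2500]
Step 5: x=[8.2656 13.7188 20.2656] v=[1.8125 -2.6250 1.8125]
Step 6: x=[8.5820 13.3360 20.5820] v=[1.2657 -1.5314 1.2657]
Max displacement = 2.7500

Answer: 2.7500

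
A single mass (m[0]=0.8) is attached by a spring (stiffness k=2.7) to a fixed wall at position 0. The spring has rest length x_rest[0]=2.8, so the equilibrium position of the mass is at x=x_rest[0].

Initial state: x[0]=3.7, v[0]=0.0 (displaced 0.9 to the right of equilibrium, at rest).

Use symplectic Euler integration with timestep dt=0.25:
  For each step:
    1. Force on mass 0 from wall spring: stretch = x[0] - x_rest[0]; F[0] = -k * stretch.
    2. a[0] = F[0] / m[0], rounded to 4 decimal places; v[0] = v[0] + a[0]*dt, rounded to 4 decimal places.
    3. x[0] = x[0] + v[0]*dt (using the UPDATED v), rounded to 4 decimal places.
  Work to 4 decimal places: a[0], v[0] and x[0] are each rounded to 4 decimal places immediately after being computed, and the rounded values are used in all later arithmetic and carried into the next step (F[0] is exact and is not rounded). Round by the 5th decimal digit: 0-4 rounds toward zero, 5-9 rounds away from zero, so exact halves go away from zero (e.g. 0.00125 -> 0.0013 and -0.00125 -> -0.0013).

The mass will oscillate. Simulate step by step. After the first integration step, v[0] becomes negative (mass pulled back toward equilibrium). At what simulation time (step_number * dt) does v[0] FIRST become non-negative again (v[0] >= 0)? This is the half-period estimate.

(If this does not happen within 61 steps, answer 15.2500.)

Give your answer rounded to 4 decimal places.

Answer: 1.7500

Derivation:
Step 0: x=[3.7000] v=[0.0000]
Step 1: x=[3.5102] v=[-0.7594]
Step 2: x=[3.1706] v=[-1.3586]
Step 3: x=[2.7528] v=[-1.6713]
Step 4: x=[2.3449] v=[-1.6315]
Step 5: x=[2.0330] v=[-1.2475]
Step 6: x=[1.8829] v=[-0.6004]
Step 7: x=[1.9263] v=[0.1734]
First v>=0 after going negative at step 7, time=1.7500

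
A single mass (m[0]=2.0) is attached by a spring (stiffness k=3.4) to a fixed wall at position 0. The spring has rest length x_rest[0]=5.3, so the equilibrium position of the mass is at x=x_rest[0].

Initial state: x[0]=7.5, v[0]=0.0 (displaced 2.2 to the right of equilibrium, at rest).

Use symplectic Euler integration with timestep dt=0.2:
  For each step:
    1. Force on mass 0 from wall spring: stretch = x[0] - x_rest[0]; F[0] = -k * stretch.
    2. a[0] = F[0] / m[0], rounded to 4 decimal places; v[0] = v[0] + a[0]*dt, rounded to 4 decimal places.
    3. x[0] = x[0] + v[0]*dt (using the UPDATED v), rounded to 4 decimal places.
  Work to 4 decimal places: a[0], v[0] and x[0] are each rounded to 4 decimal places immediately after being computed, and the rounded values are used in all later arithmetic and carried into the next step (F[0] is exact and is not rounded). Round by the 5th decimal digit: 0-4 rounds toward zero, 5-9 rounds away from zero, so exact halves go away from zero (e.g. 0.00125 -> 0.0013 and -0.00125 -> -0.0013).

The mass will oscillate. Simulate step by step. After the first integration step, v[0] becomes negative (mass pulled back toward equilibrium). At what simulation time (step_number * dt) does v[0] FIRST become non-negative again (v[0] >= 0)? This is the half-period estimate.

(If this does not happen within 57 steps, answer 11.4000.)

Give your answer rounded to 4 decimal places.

Step 0: x=[7.5000] v=[0.0000]
Step 1: x=[7.3504] v=[-0.7480]
Step 2: x=[7.0614] v=[-1.4451]
Step 3: x=[6.6526] v=[-2.0440]
Step 4: x=[6.1518] v=[-2.5039]
Step 5: x=[5.5931] v=[-2.7935]
Step 6: x=[5.0145] v=[-2.8932]
Step 7: x=[4.4553] v=[-2.7961]
Step 8: x=[3.9535] v=[-2.5089]
Step 9: x=[3.5433] v=[-2.0511]
Step 10: x=[3.2525] v=[-1.4538]
Step 11: x=[3.1010] v=[-0.7576]
Step 12: x=[3.0990] v=[-0.0099]
Step 13: x=[3.2467] v=[0.7384]
First v>=0 after going negative at step 13, time=2.6000

Answer: 2.6000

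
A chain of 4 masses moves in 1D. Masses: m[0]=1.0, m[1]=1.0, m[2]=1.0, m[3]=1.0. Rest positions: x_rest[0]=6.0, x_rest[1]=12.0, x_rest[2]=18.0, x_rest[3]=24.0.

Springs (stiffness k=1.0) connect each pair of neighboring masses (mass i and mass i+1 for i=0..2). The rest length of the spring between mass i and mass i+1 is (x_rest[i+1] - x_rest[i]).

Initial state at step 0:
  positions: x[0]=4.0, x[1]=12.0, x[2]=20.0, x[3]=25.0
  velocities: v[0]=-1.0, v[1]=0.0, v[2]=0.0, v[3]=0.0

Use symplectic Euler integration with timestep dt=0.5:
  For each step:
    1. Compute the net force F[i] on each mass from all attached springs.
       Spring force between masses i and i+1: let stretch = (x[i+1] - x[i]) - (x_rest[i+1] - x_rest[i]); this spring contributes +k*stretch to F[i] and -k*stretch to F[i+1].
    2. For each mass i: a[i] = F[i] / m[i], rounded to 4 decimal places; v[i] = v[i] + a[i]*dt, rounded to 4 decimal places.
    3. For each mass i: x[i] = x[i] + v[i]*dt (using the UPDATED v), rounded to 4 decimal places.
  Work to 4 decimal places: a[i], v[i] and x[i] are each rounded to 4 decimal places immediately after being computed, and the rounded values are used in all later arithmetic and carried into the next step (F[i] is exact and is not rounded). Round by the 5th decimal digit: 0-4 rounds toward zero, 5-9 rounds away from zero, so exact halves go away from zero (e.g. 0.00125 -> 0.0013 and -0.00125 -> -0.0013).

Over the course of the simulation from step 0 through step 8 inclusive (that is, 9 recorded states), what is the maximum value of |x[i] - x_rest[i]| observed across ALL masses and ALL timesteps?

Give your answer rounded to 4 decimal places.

Step 0: x=[4.0000 12.0000 20.0000 25.0000] v=[-1.0000 0.0000 0.0000 0.0000]
Step 1: x=[4.0000 12.0000 19.2500 25.2500] v=[0.0000 0.0000 -1.5000 0.5000]
Step 2: x=[4.5000 11.8125 18.1875 25.5000] v=[1.0000 -0.3750 -2.1250 0.5000]
Step 3: x=[5.3282 11.3906 17.3594 25.4219] v=[1.6563 -0.8438 -1.6563 -0.1563]
Step 4: x=[6.1720 10.9453 17.0547 24.8281] v=[1.6875 -0.8906 -0.6095 -1.1876]
Step 5: x=[6.7091 10.8340 17.1660 23.7910] v=[1.0742 -0.2226 0.2225 -2.0743]
Step 6: x=[6.7775 11.2745 17.3505 22.5976] v=[0.1367 0.8810 0.3690 -2.3868]
Step 7: x=[6.4701 12.1098 17.3278 21.5924] v=[-0.6148 1.6705 -0.0455 -2.0104]
Step 8: x=[6.0726 12.8397 17.0667 21.0211] v=[-0.7950 1.4597 -0.5222 -1.1427]
Max displacement = 2.9789

Answer: 2.9789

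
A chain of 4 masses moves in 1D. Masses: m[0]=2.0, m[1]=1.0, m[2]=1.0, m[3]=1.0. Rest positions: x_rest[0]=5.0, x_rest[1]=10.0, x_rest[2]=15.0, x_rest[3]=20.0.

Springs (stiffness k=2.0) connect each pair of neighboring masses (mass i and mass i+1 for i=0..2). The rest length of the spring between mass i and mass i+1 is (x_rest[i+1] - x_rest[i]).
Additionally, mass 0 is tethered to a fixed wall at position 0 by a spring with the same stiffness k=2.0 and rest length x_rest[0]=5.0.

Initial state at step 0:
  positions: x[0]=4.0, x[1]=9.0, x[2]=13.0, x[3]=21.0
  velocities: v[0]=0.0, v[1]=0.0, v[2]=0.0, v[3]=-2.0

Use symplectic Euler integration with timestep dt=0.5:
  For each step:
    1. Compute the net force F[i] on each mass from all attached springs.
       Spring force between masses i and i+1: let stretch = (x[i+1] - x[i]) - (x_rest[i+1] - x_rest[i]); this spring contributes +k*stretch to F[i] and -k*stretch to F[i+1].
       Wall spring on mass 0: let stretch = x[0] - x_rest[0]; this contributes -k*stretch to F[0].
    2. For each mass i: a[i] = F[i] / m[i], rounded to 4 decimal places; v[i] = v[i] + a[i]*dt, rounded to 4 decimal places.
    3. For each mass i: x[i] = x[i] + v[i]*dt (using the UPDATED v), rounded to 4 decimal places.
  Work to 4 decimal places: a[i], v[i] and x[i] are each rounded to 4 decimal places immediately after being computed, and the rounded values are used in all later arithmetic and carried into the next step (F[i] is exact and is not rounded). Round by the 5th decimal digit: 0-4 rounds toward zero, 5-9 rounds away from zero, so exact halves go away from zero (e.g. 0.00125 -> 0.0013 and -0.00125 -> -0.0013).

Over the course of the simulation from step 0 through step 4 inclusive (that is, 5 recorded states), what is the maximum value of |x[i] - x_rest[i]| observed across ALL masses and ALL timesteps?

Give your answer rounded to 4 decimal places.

Answer: 3.3125

Derivation:
Step 0: x=[4.0000 9.0000 13.0000 21.0000] v=[0.0000 0.0000 0.0000 -2.0000]
Step 1: x=[4.2500 8.5000 15.0000 18.5000] v=[0.5000 -1.0000 4.0000 -5.0000]
Step 2: x=[4.5000 9.1250 15.5000 16.7500] v=[0.5000 1.2500 1.0000 -3.5000]
Step 3: x=[4.7813 10.6250 13.4375 16.8750] v=[0.5625 3.0000 -4.1250 0.2500]
Step 4: x=[5.3282 10.6094 11.6875 17.7813] v=[1.0937 -0.0312 -3.5000 1.8125]
Max displacement = 3.3125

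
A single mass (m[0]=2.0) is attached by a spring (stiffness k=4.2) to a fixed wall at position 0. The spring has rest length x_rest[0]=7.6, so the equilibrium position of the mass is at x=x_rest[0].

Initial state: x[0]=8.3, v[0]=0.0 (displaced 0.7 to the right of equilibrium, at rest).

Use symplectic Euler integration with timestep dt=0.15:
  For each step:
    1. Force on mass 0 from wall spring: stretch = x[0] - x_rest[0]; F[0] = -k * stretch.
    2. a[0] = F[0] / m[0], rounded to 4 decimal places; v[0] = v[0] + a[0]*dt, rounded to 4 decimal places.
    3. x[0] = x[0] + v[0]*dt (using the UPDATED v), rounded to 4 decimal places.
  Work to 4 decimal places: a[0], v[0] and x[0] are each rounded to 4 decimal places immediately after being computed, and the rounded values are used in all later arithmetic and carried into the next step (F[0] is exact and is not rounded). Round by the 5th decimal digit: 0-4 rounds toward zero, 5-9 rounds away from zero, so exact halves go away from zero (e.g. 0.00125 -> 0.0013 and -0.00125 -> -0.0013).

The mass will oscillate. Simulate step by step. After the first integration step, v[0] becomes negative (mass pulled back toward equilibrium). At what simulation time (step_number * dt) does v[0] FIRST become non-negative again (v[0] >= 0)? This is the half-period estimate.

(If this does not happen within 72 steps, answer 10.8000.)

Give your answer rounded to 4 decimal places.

Answer: 2.2500

Derivation:
Step 0: x=[8.3000] v=[0.0000]
Step 1: x=[8.2669] v=[-0.2205]
Step 2: x=[8.2023] v=[-0.4306]
Step 3: x=[8.1093] v=[-0.6203]
Step 4: x=[7.9922] v=[-0.7807]
Step 5: x=[7.8566] v=[-0.9042]
Step 6: x=[7.7089] v=[-0.9850]
Step 7: x=[7.5560] v=[-1.0193]
Step 8: x=[7.4052] v=[-1.0054]
Step 9: x=[7.2636] v=[-0.9440]
Step 10: x=[7.1379] v=[-0.8380]
Step 11: x=[7.0340] v=[-0.6924]
Step 12: x=[6.9569] v=[-0.5141]
Step 13: x=[6.9102] v=[-0.3115]
Step 14: x=[6.8961] v=[-0.0942]
Step 15: x=[6.9152] v=[0.1275]
First v>=0 after going negative at step 15, time=2.2500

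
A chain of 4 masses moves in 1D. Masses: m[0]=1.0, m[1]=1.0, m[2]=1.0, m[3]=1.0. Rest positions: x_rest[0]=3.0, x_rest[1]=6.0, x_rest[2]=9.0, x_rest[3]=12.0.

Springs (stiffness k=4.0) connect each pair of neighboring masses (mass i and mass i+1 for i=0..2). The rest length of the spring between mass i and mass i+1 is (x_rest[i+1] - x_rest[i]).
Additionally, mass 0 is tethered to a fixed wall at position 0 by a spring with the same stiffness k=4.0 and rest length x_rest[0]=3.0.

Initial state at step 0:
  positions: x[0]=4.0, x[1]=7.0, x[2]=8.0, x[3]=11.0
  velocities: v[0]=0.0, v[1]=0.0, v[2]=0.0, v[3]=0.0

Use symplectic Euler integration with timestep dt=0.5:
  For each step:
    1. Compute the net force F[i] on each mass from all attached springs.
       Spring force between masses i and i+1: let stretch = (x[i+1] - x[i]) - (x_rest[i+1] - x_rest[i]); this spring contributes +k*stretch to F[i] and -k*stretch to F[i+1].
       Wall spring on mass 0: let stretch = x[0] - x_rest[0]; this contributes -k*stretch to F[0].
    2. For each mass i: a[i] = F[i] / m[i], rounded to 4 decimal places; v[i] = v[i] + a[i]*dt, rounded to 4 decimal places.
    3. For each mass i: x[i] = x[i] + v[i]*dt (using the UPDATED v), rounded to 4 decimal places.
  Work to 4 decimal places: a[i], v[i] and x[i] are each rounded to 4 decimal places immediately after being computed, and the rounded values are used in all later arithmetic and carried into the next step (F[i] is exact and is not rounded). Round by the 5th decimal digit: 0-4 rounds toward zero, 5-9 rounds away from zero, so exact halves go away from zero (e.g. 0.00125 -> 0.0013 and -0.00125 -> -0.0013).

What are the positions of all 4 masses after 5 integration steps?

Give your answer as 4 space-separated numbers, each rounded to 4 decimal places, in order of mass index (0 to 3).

Step 0: x=[4.0000 7.0000 8.0000 11.0000] v=[0.0000 0.0000 0.0000 0.0000]
Step 1: x=[3.0000 5.0000 10.0000 11.0000] v=[-2.0000 -4.0000 4.0000 0.0000]
Step 2: x=[1.0000 6.0000 8.0000 13.0000] v=[-4.0000 2.0000 -4.0000 4.0000]
Step 3: x=[3.0000 4.0000 9.0000 13.0000] v=[4.0000 -4.0000 2.0000 0.0000]
Step 4: x=[3.0000 6.0000 9.0000 12.0000] v=[0.0000 4.0000 0.0000 -2.0000]
Step 5: x=[3.0000 8.0000 9.0000 11.0000] v=[0.0000 4.0000 0.0000 -2.0000]

Answer: 3.0000 8.0000 9.0000 11.0000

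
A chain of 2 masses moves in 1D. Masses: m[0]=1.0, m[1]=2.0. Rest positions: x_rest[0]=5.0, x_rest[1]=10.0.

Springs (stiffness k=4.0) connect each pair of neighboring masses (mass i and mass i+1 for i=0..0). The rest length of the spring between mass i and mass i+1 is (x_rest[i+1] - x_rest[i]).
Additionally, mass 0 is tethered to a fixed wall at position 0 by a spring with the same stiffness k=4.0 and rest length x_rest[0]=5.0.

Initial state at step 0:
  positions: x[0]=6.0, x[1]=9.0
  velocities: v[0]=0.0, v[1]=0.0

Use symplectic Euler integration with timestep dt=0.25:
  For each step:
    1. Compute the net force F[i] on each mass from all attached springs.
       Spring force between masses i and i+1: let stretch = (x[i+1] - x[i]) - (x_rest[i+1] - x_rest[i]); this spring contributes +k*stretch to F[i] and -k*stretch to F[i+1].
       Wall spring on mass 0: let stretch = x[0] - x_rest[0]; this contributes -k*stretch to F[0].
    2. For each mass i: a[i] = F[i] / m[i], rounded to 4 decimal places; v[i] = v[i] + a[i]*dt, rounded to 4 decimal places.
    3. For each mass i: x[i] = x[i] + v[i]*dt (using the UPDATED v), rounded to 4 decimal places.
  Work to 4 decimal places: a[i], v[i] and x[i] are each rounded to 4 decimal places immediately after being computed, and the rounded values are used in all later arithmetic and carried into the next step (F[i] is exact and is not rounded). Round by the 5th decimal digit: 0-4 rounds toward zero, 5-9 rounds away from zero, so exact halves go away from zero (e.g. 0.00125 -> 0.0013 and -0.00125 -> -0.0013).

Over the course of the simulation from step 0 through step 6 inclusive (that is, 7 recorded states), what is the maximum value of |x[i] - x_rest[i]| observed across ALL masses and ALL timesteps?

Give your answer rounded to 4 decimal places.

Step 0: x=[6.0000 9.0000] v=[0.0000 0.0000]
Step 1: x=[5.2500 9.2500] v=[-3.0000 1.0000]
Step 2: x=[4.1875 9.6250] v=[-4.2500 1.5000]
Step 3: x=[3.4375 9.9453] v=[-3.0000 1.2813]
Step 4: x=[3.4551 10.0772] v=[0.0703 0.5274]
Step 5: x=[4.2644 10.0063] v=[3.2373 -0.2837]
Step 6: x=[5.4431 9.8426] v=[4.7148 -0.6547]
Max displacement = 1.5625

Answer: 1.5625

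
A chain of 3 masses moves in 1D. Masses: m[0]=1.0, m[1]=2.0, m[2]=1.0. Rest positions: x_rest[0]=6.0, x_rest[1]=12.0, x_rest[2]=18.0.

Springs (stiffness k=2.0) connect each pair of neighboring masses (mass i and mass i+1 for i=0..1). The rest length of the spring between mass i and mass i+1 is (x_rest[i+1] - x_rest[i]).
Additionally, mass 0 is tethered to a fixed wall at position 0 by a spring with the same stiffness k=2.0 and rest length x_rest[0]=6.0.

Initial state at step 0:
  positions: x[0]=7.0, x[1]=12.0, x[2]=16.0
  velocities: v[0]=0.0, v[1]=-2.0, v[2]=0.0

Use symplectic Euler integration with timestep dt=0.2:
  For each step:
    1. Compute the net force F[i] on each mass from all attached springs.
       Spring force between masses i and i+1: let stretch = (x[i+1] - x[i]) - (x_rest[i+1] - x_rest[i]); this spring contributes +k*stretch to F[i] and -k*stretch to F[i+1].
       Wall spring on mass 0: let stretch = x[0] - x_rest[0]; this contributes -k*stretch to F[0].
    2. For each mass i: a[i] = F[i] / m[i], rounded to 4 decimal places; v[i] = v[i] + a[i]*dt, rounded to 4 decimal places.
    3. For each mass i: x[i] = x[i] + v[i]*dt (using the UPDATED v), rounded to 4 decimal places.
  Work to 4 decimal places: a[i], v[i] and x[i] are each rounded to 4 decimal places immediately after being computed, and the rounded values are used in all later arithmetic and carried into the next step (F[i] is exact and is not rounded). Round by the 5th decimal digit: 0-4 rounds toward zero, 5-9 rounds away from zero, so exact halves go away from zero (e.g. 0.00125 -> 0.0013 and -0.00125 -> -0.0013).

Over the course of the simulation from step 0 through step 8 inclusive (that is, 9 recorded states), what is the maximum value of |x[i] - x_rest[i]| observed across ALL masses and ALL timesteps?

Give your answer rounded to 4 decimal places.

Answer: 2.5791

Derivation:
Step 0: x=[7.0000 12.0000 16.0000] v=[0.0000 -2.0000 0.0000]
Step 1: x=[6.8400 11.5600 16.1600] v=[-0.8000 -2.2000 0.8000]
Step 2: x=[6.5104 11.1152 16.4320] v=[-1.6480 -2.2240 1.3600]
Step 3: x=[6.0284 10.6989 16.7587] v=[-2.4102 -2.0816 1.6333]
Step 4: x=[5.4377 10.3382 17.0806] v=[-2.9534 -1.8037 1.6094]
Step 5: x=[4.8040 10.0511 17.3431] v=[-3.1683 -1.4353 1.3124]
Step 6: x=[4.2058 9.8458 17.5022] v=[-2.9911 -1.0263 0.7956]
Step 7: x=[3.7223 9.7212 17.5288] v=[-2.4174 -0.6230 0.1330]
Step 8: x=[3.4209 9.6689 17.4108] v=[-1.5068 -0.2613 -0.5900]
Max displacement = 2.5791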